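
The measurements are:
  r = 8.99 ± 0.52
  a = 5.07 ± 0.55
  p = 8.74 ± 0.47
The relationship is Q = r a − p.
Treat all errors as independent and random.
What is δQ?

Let w = r·a = 45.6. δw/w = √((1·δr/r)² + (1·δa/a)²) = √(0.00335 + 0.0118) = 0.123, so δw = 5.60.
Q = w − p: δQ = √(δw² + δp²) = √(31.4 + 0.221) = 5.62

5.62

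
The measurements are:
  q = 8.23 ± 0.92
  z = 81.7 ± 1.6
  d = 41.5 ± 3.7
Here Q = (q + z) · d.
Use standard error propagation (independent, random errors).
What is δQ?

341

Let u = q + z = 89.9. δu = √(δq² + δz²) = √(0.846 + 2.56) = 1.85, so δu/u = 0.0205.
Q is then a monomial in u, d:
δQ/Q = √((δu/u)² + (1·δd/d)²) = √(0.000421 + 0.00795) = 0.0915
Q = 3730, so δQ = 0.0915 × 3730 = 341.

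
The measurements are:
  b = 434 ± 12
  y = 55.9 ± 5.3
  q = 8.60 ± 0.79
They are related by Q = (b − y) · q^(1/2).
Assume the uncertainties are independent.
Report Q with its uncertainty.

Let u = b − y = 378. δu = √(δb² + δy²) = √(144 + 28.1) = 13.1, so δu/u = 0.0347.
Q is then a monomial in u, q:
δQ/Q = √((δu/u)² + (½·δq/q)²) = √(0.00120 + 0.00211) = 0.0576
Q = 1110, so δQ = 0.0576 × 1110 = 63.8.

1110 ± 63.8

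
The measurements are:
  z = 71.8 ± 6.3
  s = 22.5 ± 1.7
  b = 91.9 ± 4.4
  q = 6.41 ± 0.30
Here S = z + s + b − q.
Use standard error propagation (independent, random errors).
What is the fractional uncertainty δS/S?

0.0438

For a sum/difference, combine absolute errors in quadrature:
  (δz)² = 39.7;  (δs)² = 2.89;  (δb)² = 19.4;  (δq)² = 0.0900
δS = √(62.0) = 7.88
S = 180, so δS/S = 7.88/180 = 0.0438.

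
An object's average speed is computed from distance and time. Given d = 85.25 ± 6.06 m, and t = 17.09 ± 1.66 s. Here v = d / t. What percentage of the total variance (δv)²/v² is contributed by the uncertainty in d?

(δv/v)² = (1·δd/d)² + (-1·δt/t)²
  d term: (1×0.0711)² = 0.00505
  t term: (-1×0.0971)² = 0.00943
Total = 0.0145. Share from d = 0.00505/0.0145 = 0.349.

34.9%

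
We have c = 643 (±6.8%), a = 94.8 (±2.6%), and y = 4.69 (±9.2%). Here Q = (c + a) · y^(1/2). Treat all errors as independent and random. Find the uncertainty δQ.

120

Let u = c + a = 738. δu = √(δc² + δa²) = √(1910 + 6.08) = 43.8, so δu/u = 0.0594.
Q is then a monomial in u, y:
δQ/Q = √((δu/u)² + (½·δy/y)²) = √(0.00352 + 0.00212) = 0.0751
Q = 1600, so δQ = 0.0751 × 1600 = 120.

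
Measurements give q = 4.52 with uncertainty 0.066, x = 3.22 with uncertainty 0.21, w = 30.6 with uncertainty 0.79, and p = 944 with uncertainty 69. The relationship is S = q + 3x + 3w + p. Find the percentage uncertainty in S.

Each term contributes (cᵢ δxᵢ)² to (δS)²:
  (δq)² = 0.00436;  (3·δx)² = 0.397;  (3·δw)² = 5.62;  (δp)² = 4760
δS = √(4770) = 69.0
S = 1050, so δS/S = 69.0/1050 = 0.0658.

6.58%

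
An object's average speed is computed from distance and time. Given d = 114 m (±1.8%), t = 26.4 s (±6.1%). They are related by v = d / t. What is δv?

0.275 m/s

Since v is a product/quotient, work with relative uncertainties:
  (1·δd/d)² = (1×0.0180)² = 0.000324;  (-1·δt/t)² = (-1×0.0610)² = 0.00372
δv/v = √(0.00404) = 0.0636
v = 4.32 m/s, so δv = 0.0636 × 4.32 = 0.275 m/s.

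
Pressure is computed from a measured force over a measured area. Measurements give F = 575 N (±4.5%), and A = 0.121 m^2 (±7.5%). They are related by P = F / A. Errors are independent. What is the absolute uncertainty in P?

416 Pa

Relative error in a monomial: (δP/P)² = Σ (nᵢ · δxᵢ/xᵢ)².
  (1·δF/F)² = (1×0.0450)² = 0.00202;  (-1·δA/A)² = (-1×0.0750)² = 0.00562
δP/P = √(0.00765) = 0.0875
P = 4750 Pa, so δP = 0.0875 × 4750 = 416 Pa.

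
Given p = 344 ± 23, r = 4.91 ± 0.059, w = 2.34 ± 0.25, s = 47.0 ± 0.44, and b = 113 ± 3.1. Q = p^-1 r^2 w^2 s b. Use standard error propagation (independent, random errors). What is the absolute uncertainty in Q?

463

Products/powers → add relative errors in quadrature, weighted by exponent:
  (-1·δp/p)² = (-1×0.0669)² = 0.00447;  (2·δr/r)² = (2×0.0120)² = 0.000578;  (2·δw/w)² = (2×0.107)² = 0.0457;  (1·δs/s)² = (1×0.00936)² = 8.76e-05;  (1·δb/b)² = (1×0.0274)² = 0.000753
δQ/Q = √(0.0515) = 0.227
Q = 2040, so δQ = 0.227 × 2040 = 463.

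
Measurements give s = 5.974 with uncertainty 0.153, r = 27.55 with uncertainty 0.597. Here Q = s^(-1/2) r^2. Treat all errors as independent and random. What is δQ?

14.0

Products/powers → add relative errors in quadrature, weighted by exponent:
  (−½·δs/s)² = (-0.5×0.0256)² = 0.000164;  (2·δr/r)² = (2×0.0217)² = 0.00188
δQ/Q = √(0.00204) = 0.0452
Q = 310.5, so δQ = 0.0452 × 310.5 = 14.0.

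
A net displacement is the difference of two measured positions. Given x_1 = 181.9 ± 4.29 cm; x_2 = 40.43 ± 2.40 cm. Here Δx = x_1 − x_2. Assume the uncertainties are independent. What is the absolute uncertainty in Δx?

For a sum/difference, combine absolute errors in quadrature:
  (δx_1)² = 18.4;  (δx_2)² = 5.76
δΔx = √(24.2) = 4.92 cm

4.92 cm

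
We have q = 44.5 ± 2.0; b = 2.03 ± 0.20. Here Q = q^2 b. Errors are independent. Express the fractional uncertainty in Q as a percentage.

For a monomial Q ∝ q^2, b, fractional errors add in quadrature:
  (2·δq/q)² = (2×0.0449)² = 0.00808;  (1·δb/b)² = (1×0.0985)² = 0.00971
δQ/Q = √(0.0178) = 0.133

13.3%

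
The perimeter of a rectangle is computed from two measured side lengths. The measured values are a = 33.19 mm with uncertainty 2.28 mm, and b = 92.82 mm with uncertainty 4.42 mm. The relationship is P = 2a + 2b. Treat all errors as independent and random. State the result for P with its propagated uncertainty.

Each term contributes (cᵢ δxᵢ)² to (δP)²:
  (2·δa)² = 20.8;  (2·δb)² = 78.1
δP = √(98.9) = 9.95 mm
P = 252.0 mm.

252.0 ± 9.95 mm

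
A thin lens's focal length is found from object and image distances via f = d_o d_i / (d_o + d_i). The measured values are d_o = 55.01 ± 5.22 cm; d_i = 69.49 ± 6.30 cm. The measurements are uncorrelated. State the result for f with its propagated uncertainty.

∂f/∂d_o = (d_i/(d_o+d_i))² = 0.312;  ∂f/∂d_i = (d_o/(d_o+d_i))² = 0.195
δf = √((∂f/∂d_o · δd_o)² + (∂f/∂d_i · δd_i)²) = √(2.64 + 1.51) = 2.04 cm
f = 30.70 cm.

30.70 ± 2.04 cm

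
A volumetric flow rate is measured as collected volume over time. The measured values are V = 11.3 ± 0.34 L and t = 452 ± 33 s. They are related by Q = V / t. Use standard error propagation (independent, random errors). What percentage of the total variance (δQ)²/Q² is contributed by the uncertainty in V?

14.5%

(δQ/Q)² = (1·δV/V)² + (-1·δt/t)²
  V term: (1×0.0301)² = 0.000905
  t term: (-1×0.0730)² = 0.00533
Total = 0.00624. Share from V = 0.000905/0.00624 = 0.145.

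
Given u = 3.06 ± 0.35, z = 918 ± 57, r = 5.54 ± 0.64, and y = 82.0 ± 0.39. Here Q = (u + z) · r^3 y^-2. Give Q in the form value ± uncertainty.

23.3 ± 8.20

Let w = u + z = 921. δw = √(δu² + δz²) = √(0.122 + 3250) = 57.0, so δw/w = 0.0619.
Q is then a monomial in w, r, y:
δQ/Q = √((δw/w)² + (3·δr/r)² + (-2·δy/y)²) = √(0.00383 + 0.120 + 9.05e-05) = 0.352
Q = 23.3, so δQ = 0.352 × 23.3 = 8.20.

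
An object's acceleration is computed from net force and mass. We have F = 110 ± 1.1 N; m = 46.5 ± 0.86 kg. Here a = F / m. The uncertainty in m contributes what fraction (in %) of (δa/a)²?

77.4%

(δa/a)² = (1·δF/F)² + (-1·δm/m)²
  F term: (1×0.0100)² = 0.000100
  m term: (-1×0.0185)² = 0.000342
Total = 0.000442. Share from m = 0.000342/0.000442 = 0.774.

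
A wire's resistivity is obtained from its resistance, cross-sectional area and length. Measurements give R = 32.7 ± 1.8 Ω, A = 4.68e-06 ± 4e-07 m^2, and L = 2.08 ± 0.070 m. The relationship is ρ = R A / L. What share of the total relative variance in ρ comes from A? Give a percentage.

(δρ/ρ)² = (1·δR/R)² + (1·δA/A)² + (-1·δL/L)²
  R term: (1×0.0550)² = 0.00303
  A term: (1×0.0855)² = 0.00731
  L term: (-1×0.0337)² = 0.00113
Total = 0.0115. Share from A = 0.00731/0.0115 = 0.637.

63.7%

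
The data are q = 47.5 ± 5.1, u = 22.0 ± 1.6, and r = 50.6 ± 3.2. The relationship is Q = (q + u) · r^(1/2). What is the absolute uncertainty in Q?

41.1

Let w = q + u = 69.5. δw = √(δq² + δu²) = √(26.0 + 2.56) = 5.35, so δw/w = 0.0769.
Q is then a monomial in w, r:
δQ/Q = √((δw/w)² + (½·δr/r)²) = √(0.00591 + 0.001000) = 0.0832
Q = 494, so δQ = 0.0832 × 494 = 41.1.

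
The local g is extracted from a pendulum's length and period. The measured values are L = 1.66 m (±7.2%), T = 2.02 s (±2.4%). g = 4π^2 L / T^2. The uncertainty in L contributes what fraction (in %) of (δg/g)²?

(δg/g)² = (1·δL/L)² + (-2·δT/T)²
  L term: (1×0.0720)² = 0.00518
  T term: (-2×0.0240)² = 0.00230
Total = 0.00749. Share from L = 0.00518/0.00749 = 0.692.

69.2%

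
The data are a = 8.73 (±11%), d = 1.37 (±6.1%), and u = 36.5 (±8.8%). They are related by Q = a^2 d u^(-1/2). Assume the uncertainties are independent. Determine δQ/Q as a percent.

23.3%

Each factor contributes (exponent × relative error)² to (δQ/Q)²:
  (2·δa/a)² = (2×0.110)² = 0.0484;  (1·δd/d)² = (1×0.0610)² = 0.00372;  (−½·δu/u)² = (-0.5×0.0880)² = 0.00194
δQ/Q = √(0.0541) = 0.233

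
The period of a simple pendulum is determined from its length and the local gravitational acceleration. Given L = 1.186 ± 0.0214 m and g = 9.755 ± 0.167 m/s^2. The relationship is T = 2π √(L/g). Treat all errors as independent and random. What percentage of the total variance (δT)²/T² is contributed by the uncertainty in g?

47.4%

(δT/T)² = (½·δL/L)² + (−½·δg/g)²
  L term: (0.5×0.0180)² = 8.14e-05
  g term: (-0.5×0.0171)² = 7.33e-05
Total = 0.000155. Share from g = 7.33e-05/0.000155 = 0.474.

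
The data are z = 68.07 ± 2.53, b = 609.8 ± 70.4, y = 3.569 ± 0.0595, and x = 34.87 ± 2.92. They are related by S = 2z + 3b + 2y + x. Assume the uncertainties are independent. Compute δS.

Sums and differences: (δS)² = Σ (cᵢ δxᵢ)².
  (2·δz)² = 25.6;  (3·δb)² = 44600;  (2·δy)² = 0.0142;  (δx)² = 8.53
δS = √(44600) = 211

211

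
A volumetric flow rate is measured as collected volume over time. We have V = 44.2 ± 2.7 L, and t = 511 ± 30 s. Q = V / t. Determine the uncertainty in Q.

0.00733 L/s

Q is a product of powers, so relative uncertainties combine in quadrature:
  (1·δV/V)² = (1×0.0611)² = 0.00373;  (-1·δt/t)² = (-1×0.0587)² = 0.00345
δQ/Q = √(0.00718) = 0.0847
Q = 0.0865 L/s, so δQ = 0.0847 × 0.0865 = 0.00733 L/s.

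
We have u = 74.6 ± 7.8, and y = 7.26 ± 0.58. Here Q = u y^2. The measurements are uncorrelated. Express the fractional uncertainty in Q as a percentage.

19.1%

Products/powers → add relative errors in quadrature, weighted by exponent:
  (1·δu/u)² = (1×0.105)² = 0.0109;  (2·δy/y)² = (2×0.0799)² = 0.0255
δQ/Q = √(0.0365) = 0.191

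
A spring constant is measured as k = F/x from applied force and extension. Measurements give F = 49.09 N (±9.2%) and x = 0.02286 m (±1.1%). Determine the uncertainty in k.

Relative error in a monomial: (δk/k)² = Σ (nᵢ · δxᵢ/xᵢ)².
  (1·δF/F)² = (1×0.0920)² = 0.00846;  (-1·δx/x)² = (-1×0.0110)² = 0.000121
δk/k = √(0.00858) = 0.0927
k = 2147 N/m, so δk = 0.0927 × 2147 = 199 N/m.

199 N/m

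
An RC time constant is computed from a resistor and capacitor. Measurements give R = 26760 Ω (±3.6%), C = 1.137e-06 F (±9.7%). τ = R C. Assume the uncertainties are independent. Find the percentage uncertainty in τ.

10.3%

For a monomial τ ∝ R, C, fractional errors add in quadrature:
  (1·δR/R)² = (1×0.0360)² = 0.00130;  (1·δC/C)² = (1×0.0970)² = 0.00941
δτ/τ = √(0.0107) = 0.103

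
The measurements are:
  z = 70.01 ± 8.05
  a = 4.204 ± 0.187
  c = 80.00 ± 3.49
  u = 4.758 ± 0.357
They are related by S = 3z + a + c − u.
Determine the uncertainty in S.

24.4

S is a linear combination, so absolute uncertainties add in quadrature:
  (3·δz)² = 583;  (δa)² = 0.0350;  (δc)² = 12.2;  (δu)² = 0.127
δS = √(596) = 24.4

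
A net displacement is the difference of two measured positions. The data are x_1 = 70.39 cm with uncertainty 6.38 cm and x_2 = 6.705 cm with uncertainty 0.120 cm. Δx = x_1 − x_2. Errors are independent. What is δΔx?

6.38 cm

Sums and differences: (δΔx)² = Σ (cᵢ δxᵢ)².
  (δx_1)² = 40.7;  (δx_2)² = 0.0144
δΔx = √(40.7) = 6.38 cm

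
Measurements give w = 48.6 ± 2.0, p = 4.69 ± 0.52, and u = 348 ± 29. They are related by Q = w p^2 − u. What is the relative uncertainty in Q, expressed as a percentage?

Let h = w·p^2 = 1070. δh/h = √((1·δw/w)² + (2·δp/p)²) = √(0.00169 + 0.0492) = 0.226, so δh = 241.
Q = h − u: δQ = √(δh² + δu²) = √(58100 + 841) = 243
Q = 721, so δQ/Q = 243/721 = 0.337.

33.7%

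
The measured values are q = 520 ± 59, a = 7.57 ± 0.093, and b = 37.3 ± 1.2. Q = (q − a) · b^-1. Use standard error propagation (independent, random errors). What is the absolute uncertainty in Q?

1.64

Let u = q − a = 512. δu = √(δq² + δa²) = √(3480 + 0.00865) = 59.0, so δu/u = 0.115.
Q is then a monomial in u, b:
δQ/Q = √((δu/u)² + (-1·δb/b)²) = √(0.0133 + 0.00104) = 0.120
Q = 13.7, so δQ = 0.120 × 13.7 = 1.64.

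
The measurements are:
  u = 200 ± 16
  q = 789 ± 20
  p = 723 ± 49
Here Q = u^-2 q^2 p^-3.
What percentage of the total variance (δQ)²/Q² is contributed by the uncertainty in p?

59.5%

(δQ/Q)² = (-2·δu/u)² + (2·δq/q)² + (-3·δp/p)²
  u term: (-2×0.0800)² = 0.0256
  q term: (2×0.0253)² = 0.00257
  p term: (-3×0.0678)² = 0.0413
Total = 0.0695. Share from p = 0.0413/0.0695 = 0.595.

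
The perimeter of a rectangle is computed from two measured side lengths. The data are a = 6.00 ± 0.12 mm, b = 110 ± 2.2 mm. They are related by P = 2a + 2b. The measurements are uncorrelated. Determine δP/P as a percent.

Each term contributes (cᵢ δxᵢ)² to (δP)²:
  (2·δa)² = 0.0576;  (2·δb)² = 19.4
δP = √(19.4) = 4.41 mm
P = 232 mm, so δP/P = 4.41/232 = 0.0190.

1.90%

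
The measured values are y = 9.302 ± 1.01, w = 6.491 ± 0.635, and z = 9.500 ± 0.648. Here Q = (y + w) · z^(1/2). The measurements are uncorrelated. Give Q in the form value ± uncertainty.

Let u = y + w = 15.79. δu = √(δy² + δw²) = √(1.02 + 0.403) = 1.19, so δu/u = 0.0755.
Q is then a monomial in u, z:
δQ/Q = √((δu/u)² + (½·δz/z)²) = √(0.00571 + 0.00116) = 0.0829
Q = 48.68, so δQ = 0.0829 × 48.68 = 4.03.

48.68 ± 4.03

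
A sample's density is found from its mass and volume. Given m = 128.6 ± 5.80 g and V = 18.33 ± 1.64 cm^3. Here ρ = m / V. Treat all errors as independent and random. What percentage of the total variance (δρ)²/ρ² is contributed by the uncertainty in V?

79.7%

(δρ/ρ)² = (1·δm/m)² + (-1·δV/V)²
  m term: (1×0.0451)² = 0.00203
  V term: (-1×0.0895)² = 0.00801
Total = 0.0100. Share from V = 0.00801/0.0100 = 0.797.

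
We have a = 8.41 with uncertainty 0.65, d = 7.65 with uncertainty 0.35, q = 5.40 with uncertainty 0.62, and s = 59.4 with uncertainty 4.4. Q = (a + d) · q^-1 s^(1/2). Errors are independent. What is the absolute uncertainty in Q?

2.96

Let u = a + d = 16.1. δu = √(δa² + δd²) = √(0.423 + 0.122) = 0.738, so δu/u = 0.0460.
Q is then a monomial in u, q, s:
δQ/Q = √((δu/u)² + (-1·δq/q)² + (½·δs/s)²) = √(0.00211 + 0.0132 + 0.00137) = 0.129
Q = 22.9, so δQ = 0.129 × 22.9 = 2.96.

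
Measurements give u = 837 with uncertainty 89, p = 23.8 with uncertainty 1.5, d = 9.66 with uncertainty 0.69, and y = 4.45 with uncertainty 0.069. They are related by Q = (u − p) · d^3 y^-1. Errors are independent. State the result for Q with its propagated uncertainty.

Let w = u − p = 813. δw = √(δu² + δp²) = √(7920 + 2.25) = 89.0, so δw/w = 0.109.
Q is then a monomial in w, d, y:
δQ/Q = √((δw/w)² + (3·δd/d)² + (-1·δy/y)²) = √(0.0120 + 0.0459 + 0.000240) = 0.241
Q = 1.65e+05, so δQ = 0.241 × 1.65e+05 = 39700.

(1.65 ± 0.397) × 10^5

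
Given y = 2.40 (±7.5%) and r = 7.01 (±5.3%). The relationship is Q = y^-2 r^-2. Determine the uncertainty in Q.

Products/powers → add relative errors in quadrature, weighted by exponent:
  (-2·δy/y)² = (-2×0.0750)² = 0.0225;  (-2·δr/r)² = (-2×0.0530)² = 0.0112
δQ/Q = √(0.0337) = 0.184
Q = 0.00353, so δQ = 0.184 × 0.00353 = 0.000649.

0.000649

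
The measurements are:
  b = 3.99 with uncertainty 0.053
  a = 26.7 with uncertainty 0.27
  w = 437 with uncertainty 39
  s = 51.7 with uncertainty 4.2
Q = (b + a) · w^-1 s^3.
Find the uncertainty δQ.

Let u = b + a = 30.7. δu = √(δb² + δa²) = √(0.00281 + 0.0729) = 0.275, so δu/u = 0.00897.
Q is then a monomial in u, w, s:
δQ/Q = √((δu/u)² + (-1·δw/w)² + (3·δs/s)²) = √(8.04e-05 + 0.00796 + 0.0594) = 0.260
Q = 9700, so δQ = 0.260 × 9700 = 2520.

2520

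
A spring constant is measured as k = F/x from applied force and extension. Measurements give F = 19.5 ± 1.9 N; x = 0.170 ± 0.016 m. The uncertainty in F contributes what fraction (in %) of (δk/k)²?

51.7%

(δk/k)² = (1·δF/F)² + (-1·δx/x)²
  F term: (1×0.0974)² = 0.00949
  x term: (-1×0.0941)² = 0.00886
Total = 0.0184. Share from F = 0.00949/0.0184 = 0.517.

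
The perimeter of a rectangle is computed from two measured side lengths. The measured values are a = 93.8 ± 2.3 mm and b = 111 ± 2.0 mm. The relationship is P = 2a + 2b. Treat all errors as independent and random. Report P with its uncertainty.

Each term contributes (cᵢ δxᵢ)² to (δP)²:
  (2·δa)² = 21.2;  (2·δb)² = 16.0
δP = √(37.2) = 6.10 mm
P = 410 mm.

410 ± 6.10 mm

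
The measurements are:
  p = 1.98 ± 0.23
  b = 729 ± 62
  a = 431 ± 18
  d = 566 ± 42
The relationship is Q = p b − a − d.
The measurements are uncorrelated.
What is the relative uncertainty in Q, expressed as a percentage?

47.7%

Let w = p·b = 1440. δw/w = √((1·δp/p)² + (1·δb/b)²) = √(0.0135 + 0.00723) = 0.144, so δw = 208.
Q = w − a − d: δQ = √(δw² + δa² + δd²) = √(43200 + 324 + 1760) = 213
Q = 446, so δQ/Q = 213/446 = 0.477.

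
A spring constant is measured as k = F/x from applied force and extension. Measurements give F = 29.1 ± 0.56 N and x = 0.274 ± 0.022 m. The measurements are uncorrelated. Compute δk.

8.77 N/m

Since k is a product/quotient, work with relative uncertainties:
  (1·δF/F)² = (1×0.0192)² = 0.000370;  (-1·δx/x)² = (-1×0.0803)² = 0.00645
δk/k = √(0.00682) = 0.0826
k = 106 N/m, so δk = 0.0826 × 106 = 8.77 N/m.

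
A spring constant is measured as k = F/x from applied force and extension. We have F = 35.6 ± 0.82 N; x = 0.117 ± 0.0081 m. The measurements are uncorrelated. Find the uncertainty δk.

Since k is a product/quotient, work with relative uncertainties:
  (1·δF/F)² = (1×0.0230)² = 0.000531;  (-1·δx/x)² = (-1×0.0692)² = 0.00479
δk/k = √(0.00532) = 0.0730
k = 304 N/m, so δk = 0.0730 × 304 = 22.2 N/m.

22.2 N/m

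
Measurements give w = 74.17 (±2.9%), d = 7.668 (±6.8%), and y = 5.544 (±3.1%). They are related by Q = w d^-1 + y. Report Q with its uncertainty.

Let p = w·d^-1 = 9.673. δp/p = √((1·δw/w)² + (-1·δd/d)²) = √(0.000841 + 0.00462) = 0.0739, so δp = 0.715.
Q = p + y: δQ = √(δp² + δy²) = √(0.511 + 0.0295) = 0.735
Q = 15.22.

15.22 ± 0.735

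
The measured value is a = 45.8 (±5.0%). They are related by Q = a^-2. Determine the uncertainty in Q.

Q ∝ a^-2, so δQ/Q = |-2| · δa/a = 2 × 0.0500 = 0.100.
Q = 0.000477, so δQ = 0.100 × 0.000477 = 4.77e-05.

4.77e-05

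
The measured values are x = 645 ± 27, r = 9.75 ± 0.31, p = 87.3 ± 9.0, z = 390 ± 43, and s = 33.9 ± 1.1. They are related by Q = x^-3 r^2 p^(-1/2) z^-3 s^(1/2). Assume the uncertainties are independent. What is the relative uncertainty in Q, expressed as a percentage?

Relative error in a monomial: (δQ/Q)² = Σ (nᵢ · δxᵢ/xᵢ)².
  (-3·δx/x)² = (-3×0.0419)² = 0.0158;  (2·δr/r)² = (2×0.0318)² = 0.00404;  (−½·δp/p)² = (-0.5×0.103)² = 0.00266;  (-3·δz/z)² = (-3×0.110)² = 0.109;  (½·δs/s)² = (0.5×0.0324)² = 0.000263
δQ/Q = √(0.132) = 0.364

36.4%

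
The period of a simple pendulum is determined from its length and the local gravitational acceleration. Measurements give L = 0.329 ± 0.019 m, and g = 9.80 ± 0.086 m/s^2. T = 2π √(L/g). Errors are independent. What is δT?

0.0336 s

T is a product of powers, so relative uncertainties combine in quadrature:
  (½·δL/L)² = (0.5×0.0578)² = 0.000834;  (−½·δg/g)² = (-0.5×0.00878)² = 1.93e-05
δT/T = √(0.000853) = 0.0292
T = 1.15 s, so δT = 0.0292 × 1.15 = 0.0336 s.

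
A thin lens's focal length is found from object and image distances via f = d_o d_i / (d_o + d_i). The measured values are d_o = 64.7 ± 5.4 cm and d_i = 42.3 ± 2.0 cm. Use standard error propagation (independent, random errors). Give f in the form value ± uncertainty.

∂f/∂d_o = (d_i/(d_o+d_i))² = 0.156;  ∂f/∂d_i = (d_o/(d_o+d_i))² = 0.366
δf = √((∂f/∂d_o · δd_o)² + (∂f/∂d_i · δd_i)²) = √(0.712 + 0.535) = 1.12 cm
f = 25.6 cm.

25.6 ± 1.12 cm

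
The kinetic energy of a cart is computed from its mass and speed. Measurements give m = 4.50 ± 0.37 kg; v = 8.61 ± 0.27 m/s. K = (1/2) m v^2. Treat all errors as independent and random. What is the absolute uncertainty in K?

17.2 J

Since K is a product/quotient, work with relative uncertainties:
  (1·δm/m)² = (1×0.0822)² = 0.00676;  (2·δv/v)² = (2×0.0314)² = 0.00393
δK/K = √(0.0107) = 0.103
K = 167 J, so δK = 0.103 × 167 = 17.2 J.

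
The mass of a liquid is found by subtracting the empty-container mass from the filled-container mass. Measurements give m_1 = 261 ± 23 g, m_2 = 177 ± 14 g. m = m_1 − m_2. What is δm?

Sums and differences: (δm)² = Σ (cᵢ δxᵢ)².
  (δm_1)² = 529;  (δm_2)² = 196
δm = √(725) = 26.9 g

26.9 g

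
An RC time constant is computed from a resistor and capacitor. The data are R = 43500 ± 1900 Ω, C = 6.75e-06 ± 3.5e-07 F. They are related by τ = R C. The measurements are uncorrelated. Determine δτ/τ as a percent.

Products/powers → add relative errors in quadrature, weighted by exponent:
  (1·δR/R)² = (1×0.0437)² = 0.00191;  (1·δC/C)² = (1×0.0519)² = 0.00269
δτ/τ = √(0.00460) = 0.0678

6.78%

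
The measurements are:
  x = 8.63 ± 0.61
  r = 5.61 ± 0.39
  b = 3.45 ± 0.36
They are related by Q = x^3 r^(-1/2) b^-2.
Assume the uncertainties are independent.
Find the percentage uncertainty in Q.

30.0%

Since Q is a product/quotient, work with relative uncertainties:
  (3·δx/x)² = (3×0.0707)² = 0.0450;  (−½·δr/r)² = (-0.5×0.0695)² = 0.00121;  (-2·δb/b)² = (-2×0.104)² = 0.0436
δQ/Q = √(0.0897) = 0.300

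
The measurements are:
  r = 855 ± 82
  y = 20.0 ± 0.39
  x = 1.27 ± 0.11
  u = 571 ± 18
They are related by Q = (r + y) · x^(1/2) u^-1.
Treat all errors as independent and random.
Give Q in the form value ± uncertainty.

Let w = r + y = 875. δw = √(δr² + δy²) = √(6720 + 0.152) = 82.0, so δw/w = 0.0937.
Q is then a monomial in w, x, u:
δQ/Q = √((δw/w)² + (½·δx/x)² + (-1·δu/u)²) = √(0.00878 + 0.00188 + 0.000994) = 0.108
Q = 1.73, so δQ = 0.108 × 1.73 = 0.186.

1.73 ± 0.186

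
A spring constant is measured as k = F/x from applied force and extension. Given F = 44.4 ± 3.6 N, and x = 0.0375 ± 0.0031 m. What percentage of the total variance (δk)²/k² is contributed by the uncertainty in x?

51.0%

(δk/k)² = (1·δF/F)² + (-1·δx/x)²
  F term: (1×0.0811)² = 0.00657
  x term: (-1×0.0827)² = 0.00683
Total = 0.0134. Share from x = 0.00683/0.0134 = 0.510.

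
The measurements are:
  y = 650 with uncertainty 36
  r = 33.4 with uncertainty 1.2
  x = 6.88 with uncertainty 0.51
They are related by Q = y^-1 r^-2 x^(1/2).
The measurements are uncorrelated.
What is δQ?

Each factor contributes (exponent × relative error)² to (δQ/Q)²:
  (-1·δy/y)² = (-1×0.0554)² = 0.00307;  (-2·δr/r)² = (-2×0.0359)² = 0.00516;  (½·δx/x)² = (0.5×0.0741)² = 0.00137
δQ/Q = √(0.00960) = 0.0980
Q = 3.62e-06, so δQ = 0.0980 × 3.62e-06 = 3.55e-07.

3.55e-07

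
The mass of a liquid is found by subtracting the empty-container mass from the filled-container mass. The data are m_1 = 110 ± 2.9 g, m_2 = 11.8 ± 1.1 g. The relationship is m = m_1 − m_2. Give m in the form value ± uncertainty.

98.2 ± 3.10 g

Sums and differences: (δm)² = Σ (cᵢ δxᵢ)².
  (δm_1)² = 8.41;  (δm_2)² = 1.21
δm = √(9.62) = 3.10 g
m = 98.2 g.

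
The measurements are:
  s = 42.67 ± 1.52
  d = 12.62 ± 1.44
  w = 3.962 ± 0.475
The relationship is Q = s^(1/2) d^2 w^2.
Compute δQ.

5410

Products/powers → add relative errors in quadrature, weighted by exponent:
  (½·δs/s)² = (0.5×0.0356)² = 0.000317;  (2·δd/d)² = (2×0.114)² = 0.0521;  (2·δw/w)² = (2×0.120)² = 0.0575
δQ/Q = √(0.110) = 0.331
Q = 16330, so δQ = 0.331 × 16330 = 5410.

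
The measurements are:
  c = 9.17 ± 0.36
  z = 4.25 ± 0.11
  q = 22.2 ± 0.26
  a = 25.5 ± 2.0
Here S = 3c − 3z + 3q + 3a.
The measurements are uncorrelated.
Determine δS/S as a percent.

3.90%

Sums and differences: (δS)² = Σ (cᵢ δxᵢ)².
  (3·δc)² = 1.17;  (3·δz)² = 0.109;  (3·δq)² = 0.608;  (3·δa)² = 36.0
δS = √(37.9) = 6.15
S = 158, so δS/S = 6.15/158 = 0.0390.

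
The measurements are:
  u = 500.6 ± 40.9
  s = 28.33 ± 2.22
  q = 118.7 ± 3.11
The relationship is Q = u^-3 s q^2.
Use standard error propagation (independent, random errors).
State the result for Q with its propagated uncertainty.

0.003182 ± 0.000836

Each factor contributes (exponent × relative error)² to (δQ/Q)²:
  (-3·δu/u)² = (-3×0.0817)² = 0.0601;  (1·δs/s)² = (1×0.0784)² = 0.00614;  (2·δq/q)² = (2×0.0262)² = 0.00275
δQ/Q = √(0.0690) = 0.263
Q = 0.003182, so δQ = 0.263 × 0.003182 = 0.000836.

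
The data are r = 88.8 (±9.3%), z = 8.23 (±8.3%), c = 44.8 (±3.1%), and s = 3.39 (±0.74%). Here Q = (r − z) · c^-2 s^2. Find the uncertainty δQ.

Let u = r − z = 80.6. δu = √(δr² + δz²) = √(68.2 + 0.467) = 8.29, so δu/u = 0.103.
Q is then a monomial in u, c, s:
δQ/Q = √((δu/u)² + (-2·δc/c)² + (2·δs/s)²) = √(0.0106 + 0.00384 + 0.000219) = 0.121
Q = 0.461, so δQ = 0.121 × 0.461 = 0.0558.

0.0558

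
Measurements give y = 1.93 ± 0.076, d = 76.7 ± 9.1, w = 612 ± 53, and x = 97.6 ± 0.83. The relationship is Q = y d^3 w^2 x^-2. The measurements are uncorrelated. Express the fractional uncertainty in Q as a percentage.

Relative error in a monomial: (δQ/Q)² = Σ (nᵢ · δxᵢ/xᵢ)².
  (1·δy/y)² = (1×0.0394)² = 0.00155;  (3·δd/d)² = (3×0.119)² = 0.127;  (2·δw/w)² = (2×0.0866)² = 0.0300;  (-2·δx/x)² = (-2×0.00850)² = 0.000289
δQ/Q = √(0.159) = 0.398

39.8%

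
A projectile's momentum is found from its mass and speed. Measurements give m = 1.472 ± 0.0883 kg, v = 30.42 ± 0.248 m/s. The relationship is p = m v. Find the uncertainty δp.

For a monomial p ∝ m, v, fractional errors add in quadrature:
  (1·δm/m)² = (1×0.0600)² = 0.00360;  (1·δv/v)² = (1×0.00815)² = 6.65e-05
δp/p = √(0.00366) = 0.0605
p = 44.78 kg·m/s, so δp = 0.0605 × 44.78 = 2.71 kg·m/s.

2.71 kg·m/s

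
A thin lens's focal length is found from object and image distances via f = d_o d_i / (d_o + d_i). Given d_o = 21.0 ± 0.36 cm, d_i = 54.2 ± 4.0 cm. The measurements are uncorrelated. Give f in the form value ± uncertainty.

∂f/∂d_o = (d_i/(d_o+d_i))² = 0.519;  ∂f/∂d_i = (d_o/(d_o+d_i))² = 0.0780
δf = √((∂f/∂d_o · δd_o)² + (∂f/∂d_i · δd_i)²) = √(0.0350 + 0.0973) = 0.364 cm
f = 15.1 cm.

15.1 ± 0.364 cm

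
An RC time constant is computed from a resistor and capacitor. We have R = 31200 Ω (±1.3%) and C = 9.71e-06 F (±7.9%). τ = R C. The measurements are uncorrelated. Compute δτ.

Products/powers → add relative errors in quadrature, weighted by exponent:
  (1·δR/R)² = (1×0.0130)² = 0.000169;  (1·δC/C)² = (1×0.0790)² = 0.00624
δτ/τ = √(0.00641) = 0.0801
τ = 0.303 s, so δτ = 0.0801 × 0.303 = 0.0243 s.

0.0243 s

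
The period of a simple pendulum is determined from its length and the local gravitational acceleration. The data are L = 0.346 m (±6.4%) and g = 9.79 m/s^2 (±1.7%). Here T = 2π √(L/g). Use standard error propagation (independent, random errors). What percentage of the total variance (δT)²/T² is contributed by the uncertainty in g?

6.59%

(δT/T)² = (½·δL/L)² + (−½·δg/g)²
  L term: (0.5×0.0640)² = 0.00102
  g term: (-0.5×0.0170)² = 7.23e-05
Total = 0.00110. Share from g = 7.23e-05/0.00110 = 0.0659.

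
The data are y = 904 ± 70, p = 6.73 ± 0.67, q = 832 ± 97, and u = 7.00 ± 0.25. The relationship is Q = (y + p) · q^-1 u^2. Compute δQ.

8.41

Let w = y + p = 911. δw = √(δy² + δp²) = √(4900 + 0.449) = 70.0, so δw/w = 0.0769.
Q is then a monomial in w, q, u:
δQ/Q = √((δw/w)² + (-1·δq/q)² + (2·δu/u)²) = √(0.00591 + 0.0136 + 0.00510) = 0.157
Q = 53.6, so δQ = 0.157 × 53.6 = 8.41.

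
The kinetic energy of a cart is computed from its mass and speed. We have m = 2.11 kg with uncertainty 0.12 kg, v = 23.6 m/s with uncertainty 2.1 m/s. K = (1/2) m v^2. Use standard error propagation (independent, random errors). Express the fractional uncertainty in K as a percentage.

K is a product of powers, so relative uncertainties combine in quadrature:
  (1·δm/m)² = (1×0.0569)² = 0.00323;  (2·δv/v)² = (2×0.0890)² = 0.0317
δK/K = √(0.0349) = 0.187

18.7%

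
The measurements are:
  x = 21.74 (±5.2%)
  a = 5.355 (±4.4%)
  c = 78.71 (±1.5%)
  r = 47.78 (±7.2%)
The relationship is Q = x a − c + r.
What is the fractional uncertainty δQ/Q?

Let p = x·a = 116.4. δp/p = √((1·δx/x)² + (1·δa/a)²) = √(0.00270 + 0.00194) = 0.0681, so δp = 7.93.
Q = p − c + r: δQ = √(δp² + δc² + δr²) = √(62.9 + 1.39 + 11.8) = 8.72
Q = 85.49, so δQ/Q = 8.72/85.49 = 0.102.

0.102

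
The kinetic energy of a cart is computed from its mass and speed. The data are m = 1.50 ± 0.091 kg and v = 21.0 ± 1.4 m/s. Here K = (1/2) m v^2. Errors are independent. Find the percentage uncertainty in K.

Relative error in a monomial: (δK/K)² = Σ (nᵢ · δxᵢ/xᵢ)².
  (1·δm/m)² = (1×0.0607)² = 0.00368;  (2·δv/v)² = (2×0.0667)² = 0.0178
δK/K = √(0.0215) = 0.146

14.6%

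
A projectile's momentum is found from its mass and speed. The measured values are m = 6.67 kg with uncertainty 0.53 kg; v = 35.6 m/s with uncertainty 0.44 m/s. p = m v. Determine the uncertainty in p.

Relative error in a monomial: (δp/p)² = Σ (nᵢ · δxᵢ/xᵢ)².
  (1·δm/m)² = (1×0.0795)² = 0.00631;  (1·δv/v)² = (1×0.0124)² = 0.000153
δp/p = √(0.00647) = 0.0804
p = 237 kg·m/s, so δp = 0.0804 × 237 = 19.1 kg·m/s.

19.1 kg·m/s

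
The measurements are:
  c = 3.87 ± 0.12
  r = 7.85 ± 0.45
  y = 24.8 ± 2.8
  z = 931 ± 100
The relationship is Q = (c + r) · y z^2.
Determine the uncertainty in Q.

Let u = c + r = 11.7. δu = √(δc² + δr²) = √(0.0144 + 0.203) = 0.466, so δu/u = 0.0397.
Q is then a monomial in u, y, z:
δQ/Q = √((δu/u)² + (1·δy/y)² + (2·δz/z)²) = √(0.00158 + 0.0127 + 0.0461) = 0.246
Q = 2.52e+08, so δQ = 0.246 × 2.52e+08 = 6.2e+07.

6.2e+07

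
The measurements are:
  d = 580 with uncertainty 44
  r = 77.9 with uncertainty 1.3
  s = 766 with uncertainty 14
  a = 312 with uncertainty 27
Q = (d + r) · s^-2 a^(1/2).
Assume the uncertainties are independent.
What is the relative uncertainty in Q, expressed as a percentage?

Let u = d + r = 658. δu = √(δd² + δr²) = √(1940 + 1.69) = 44.0, so δu/u = 0.0669.
Q is then a monomial in u, s, a:
δQ/Q = √((δu/u)² + (-2·δs/s)² + (½·δa/a)²) = √(0.00448 + 0.00134 + 0.00187) = 0.0877

8.77%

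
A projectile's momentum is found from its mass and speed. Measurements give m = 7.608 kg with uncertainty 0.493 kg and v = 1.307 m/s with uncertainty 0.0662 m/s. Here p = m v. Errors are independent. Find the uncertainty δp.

0.818 kg·m/s

Each factor contributes (exponent × relative error)² to (δp/p)²:
  (1·δm/m)² = (1×0.0648)² = 0.00420;  (1·δv/v)² = (1×0.0507)² = 0.00257
δp/p = √(0.00676) = 0.0822
p = 9.944 kg·m/s, so δp = 0.0822 × 9.944 = 0.818 kg·m/s.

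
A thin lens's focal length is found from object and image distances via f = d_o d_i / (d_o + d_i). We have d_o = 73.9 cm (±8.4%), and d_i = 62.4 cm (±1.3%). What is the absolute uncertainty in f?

1.32 cm

∂f/∂d_o = (d_i/(d_o+d_i))² = 0.210;  ∂f/∂d_i = (d_o/(d_o+d_i))² = 0.294
δf = √((∂f/∂d_o · δd_o)² + (∂f/∂d_i · δd_i)²) = √(1.69 + 0.0569) = 1.32 cm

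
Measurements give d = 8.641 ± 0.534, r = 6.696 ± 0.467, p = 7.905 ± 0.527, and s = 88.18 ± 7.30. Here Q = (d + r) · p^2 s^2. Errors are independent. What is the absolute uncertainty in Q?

Let u = d + r = 15.34. δu = √(δd² + δr²) = √(0.285 + 0.218) = 0.709, so δu/u = 0.0463.
Q is then a monomial in u, p, s:
δQ/Q = √((δu/u)² + (2·δp/p)² + (2·δs/s)²) = √(0.00214 + 0.0178 + 0.0274) = 0.218
Q = 7.452e+06, so δQ = 0.218 × 7.452e+06 = 1.62e+06.

1.62e+06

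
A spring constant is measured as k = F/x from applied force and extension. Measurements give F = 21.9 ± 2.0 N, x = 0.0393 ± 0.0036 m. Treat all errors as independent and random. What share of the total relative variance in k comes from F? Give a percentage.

(δk/k)² = (1·δF/F)² + (-1·δx/x)²
  F term: (1×0.0913)² = 0.00834
  x term: (-1×0.0916)² = 0.00839
Total = 0.0167. Share from F = 0.00834/0.0167 = 0.498.

49.8%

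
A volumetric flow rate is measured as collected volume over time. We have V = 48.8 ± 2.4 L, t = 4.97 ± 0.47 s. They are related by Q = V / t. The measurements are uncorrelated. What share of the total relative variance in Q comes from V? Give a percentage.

21.3%

(δQ/Q)² = (1·δV/V)² + (-1·δt/t)²
  V term: (1×0.0492)² = 0.00242
  t term: (-1×0.0946)² = 0.00894
Total = 0.0114. Share from V = 0.00242/0.0114 = 0.213.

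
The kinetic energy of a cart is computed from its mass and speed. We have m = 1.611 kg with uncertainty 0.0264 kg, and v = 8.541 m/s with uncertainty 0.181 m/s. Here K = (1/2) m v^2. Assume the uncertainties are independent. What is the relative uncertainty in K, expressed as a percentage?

K is a product of powers, so relative uncertainties combine in quadrature:
  (1·δm/m)² = (1×0.0164)² = 0.000269;  (2·δv/v)² = (2×0.0212)² = 0.00180
δK/K = √(0.00206) = 0.0454

4.54%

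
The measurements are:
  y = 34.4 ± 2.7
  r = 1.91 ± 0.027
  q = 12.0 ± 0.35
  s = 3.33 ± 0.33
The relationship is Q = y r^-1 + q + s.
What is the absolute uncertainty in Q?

1.51

Let p = y·r^-1 = 18.0. δp/p = √((1·δy/y)² + (-1·δr/r)²) = √(0.00616 + 0.000200) = 0.0798, so δp = 1.44.
Q = p + q + s: δQ = √(δp² + δq² + δs²) = √(2.06 + 0.122 + 0.109) = 1.51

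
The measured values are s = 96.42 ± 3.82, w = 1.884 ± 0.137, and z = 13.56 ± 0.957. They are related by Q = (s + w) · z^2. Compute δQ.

Let u = s + w = 98.30. δu = √(δs² + δw²) = √(14.6 + 0.0188) = 3.82, so δu/u = 0.0389.
Q is then a monomial in u, z:
δQ/Q = √((δu/u)² + (2·δz/z)²) = √(0.00151 + 0.0199) = 0.146
Q = 18080, so δQ = 0.146 × 18080 = 2650.

2650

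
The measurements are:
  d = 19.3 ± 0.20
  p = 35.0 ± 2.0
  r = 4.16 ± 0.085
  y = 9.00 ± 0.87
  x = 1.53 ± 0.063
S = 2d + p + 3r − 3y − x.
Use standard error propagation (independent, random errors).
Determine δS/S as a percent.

5.77%

S is a linear combination, so absolute uncertainties add in quadrature:
  (2·δd)² = 0.160;  (δp)² = 4.00;  (3·δr)² = 0.0650;  (3·δy)² = 6.81;  (δx)² = 0.00397
δS = √(11.0) = 3.32
S = 57.6, so δS/S = 3.32/57.6 = 0.0577.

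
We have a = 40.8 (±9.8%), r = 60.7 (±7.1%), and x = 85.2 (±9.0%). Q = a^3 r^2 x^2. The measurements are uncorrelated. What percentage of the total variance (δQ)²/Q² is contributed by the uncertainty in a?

62.2%

(δQ/Q)² = (3·δa/a)² + (2·δr/r)² + (2·δx/x)²
  a term: (3×0.0980)² = 0.0864
  r term: (2×0.0710)² = 0.0202
  x term: (2×0.0900)² = 0.0324
Total = 0.139. Share from a = 0.0864/0.139 = 0.622.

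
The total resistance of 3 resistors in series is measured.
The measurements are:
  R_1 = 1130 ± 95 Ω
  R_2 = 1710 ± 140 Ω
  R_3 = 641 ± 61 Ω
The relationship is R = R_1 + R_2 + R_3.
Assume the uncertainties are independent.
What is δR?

Each term contributes (cᵢ δxᵢ)² to (δR)²:
  (δR_1)² = 9020;  (δR_2)² = 19600;  (δR_3)² = 3720
δR = √(32300) = 180 Ω

180 Ω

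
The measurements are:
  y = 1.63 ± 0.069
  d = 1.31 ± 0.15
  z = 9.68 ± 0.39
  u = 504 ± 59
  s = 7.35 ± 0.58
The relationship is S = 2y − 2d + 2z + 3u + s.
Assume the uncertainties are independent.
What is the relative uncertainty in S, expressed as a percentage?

Each term contributes (cᵢ δxᵢ)² to (δS)²:
  (2·δy)² = 0.0190;  (2·δd)² = 0.0900;  (2·δz)² = 0.608;  (3·δu)² = 31300;  (δs)² = 0.336
δS = √(31300) = 177
S = 1540, so δS/S = 177/1540 = 0.115.

11.5%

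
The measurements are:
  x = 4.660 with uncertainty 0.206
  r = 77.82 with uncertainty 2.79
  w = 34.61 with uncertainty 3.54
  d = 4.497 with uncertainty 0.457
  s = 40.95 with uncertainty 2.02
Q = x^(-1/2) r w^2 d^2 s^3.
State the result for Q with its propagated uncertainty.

For a monomial Q ∝ x^(-1/2), r, w^2, d^2, s^3, fractional errors add in quadrature:
  (−½·δx/x)² = (-0.5×0.0442)² = 0.000489;  (1·δr/r)² = (1×0.0359)² = 0.00129;  (2·δw/w)² = (2×0.102)² = 0.0418;  (2·δd/d)² = (2×0.102)² = 0.0413;  (3·δs/s)² = (3×0.0493)² = 0.0219
δQ/Q = √(0.107) = 0.327
Q = 5.997e+10, so δQ = 0.327 × 5.997e+10 = 1.96e+10.

(5.997 ± 1.96) × 10^10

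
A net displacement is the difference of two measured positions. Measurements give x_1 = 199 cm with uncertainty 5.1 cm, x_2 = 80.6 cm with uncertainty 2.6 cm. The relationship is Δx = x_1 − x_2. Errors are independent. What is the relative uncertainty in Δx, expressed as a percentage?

For a sum/difference, combine absolute errors in quadrature:
  (δx_1)² = 26.0;  (δx_2)² = 6.76
δΔx = √(32.8) = 5.72 cm
Δx = 118 cm, so δΔx/Δx = 5.72/118 = 0.0483.

4.83%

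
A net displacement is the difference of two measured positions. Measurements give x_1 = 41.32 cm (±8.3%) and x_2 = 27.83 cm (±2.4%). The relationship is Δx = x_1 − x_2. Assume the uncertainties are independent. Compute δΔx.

3.49 cm

Each term contributes (cᵢ δxᵢ)² to (δΔx)²:
  (δx_1)² = 11.8;  (δx_2)² = 0.446
δΔx = √(12.2) = 3.49 cm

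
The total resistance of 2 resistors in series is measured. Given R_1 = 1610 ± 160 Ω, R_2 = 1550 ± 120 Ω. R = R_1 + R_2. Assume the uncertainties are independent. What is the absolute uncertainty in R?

Sums and differences: (δR)² = Σ (cᵢ δxᵢ)².
  (δR_1)² = 25600;  (δR_2)² = 14400
δR = √(40000) = 200 Ω

200 Ω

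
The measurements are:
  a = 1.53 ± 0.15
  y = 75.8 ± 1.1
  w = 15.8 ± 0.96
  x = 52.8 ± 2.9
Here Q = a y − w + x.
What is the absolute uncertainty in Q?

Let p = a·y = 116. δp/p = √((1·δa/a)² + (1·δy/y)²) = √(0.00961 + 0.000211) = 0.0991, so δp = 11.5.
Q = p − w + x: δQ = √(δp² + δw² + δx²) = √(132 + 0.922 + 8.41) = 11.9

11.9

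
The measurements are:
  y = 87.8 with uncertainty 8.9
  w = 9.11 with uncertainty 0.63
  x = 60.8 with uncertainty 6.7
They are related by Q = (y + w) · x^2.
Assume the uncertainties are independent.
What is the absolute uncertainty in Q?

85600

Let u = y + w = 96.9. δu = √(δy² + δw²) = √(79.2 + 0.397) = 8.92, so δu/u = 0.0921.
Q is then a monomial in u, x:
δQ/Q = √((δu/u)² + (2·δx/x)²) = √(0.00848 + 0.0486) = 0.239
Q = 3.58e+05, so δQ = 0.239 × 3.58e+05 = 85600.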